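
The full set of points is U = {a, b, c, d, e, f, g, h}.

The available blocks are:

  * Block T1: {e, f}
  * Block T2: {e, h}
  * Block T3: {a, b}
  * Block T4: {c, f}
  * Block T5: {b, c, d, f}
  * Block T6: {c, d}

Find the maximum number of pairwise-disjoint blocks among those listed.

3

T2, T3, T6 are pairwise disjoint (T2={e,h}; T3={a,b}; T6={c,d}).
Every remaining block overlaps one of these, and no 4 of the listed blocks are pairwise disjoint, so 3 is the maximum.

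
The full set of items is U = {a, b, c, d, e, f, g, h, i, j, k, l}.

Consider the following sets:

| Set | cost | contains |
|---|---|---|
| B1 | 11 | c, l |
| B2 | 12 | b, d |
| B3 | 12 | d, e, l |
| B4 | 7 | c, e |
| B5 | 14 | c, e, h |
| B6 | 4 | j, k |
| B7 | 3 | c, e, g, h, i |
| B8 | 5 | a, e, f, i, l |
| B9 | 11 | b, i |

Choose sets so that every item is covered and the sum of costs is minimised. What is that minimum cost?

B2, B6, B7, B8 together cover every item (B2 ∪ B6 ∪ B7 ∪ B8 = {a, b, c, d, e, f, g, h, i, j, k, l}); total cost 12 + 4 + 3 + 5 = 24.
No covering selection has total cost below 24.

24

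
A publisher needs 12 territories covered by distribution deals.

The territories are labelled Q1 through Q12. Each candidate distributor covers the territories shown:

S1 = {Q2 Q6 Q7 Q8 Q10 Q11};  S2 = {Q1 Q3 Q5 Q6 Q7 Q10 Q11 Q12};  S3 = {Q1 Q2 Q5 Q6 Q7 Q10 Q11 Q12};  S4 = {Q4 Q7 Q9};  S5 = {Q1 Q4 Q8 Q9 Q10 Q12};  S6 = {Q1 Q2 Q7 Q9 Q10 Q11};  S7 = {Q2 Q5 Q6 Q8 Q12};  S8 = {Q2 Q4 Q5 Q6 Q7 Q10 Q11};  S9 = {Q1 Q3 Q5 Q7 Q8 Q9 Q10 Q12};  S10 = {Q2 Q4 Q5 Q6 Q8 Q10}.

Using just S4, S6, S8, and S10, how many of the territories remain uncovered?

Union of S4, S6, S8, S10 = {Q1, Q2, Q4, Q5, Q6, Q7, Q8, Q9, Q10, Q11}.
Not covered: Q3, Q12 — 2 territories.

2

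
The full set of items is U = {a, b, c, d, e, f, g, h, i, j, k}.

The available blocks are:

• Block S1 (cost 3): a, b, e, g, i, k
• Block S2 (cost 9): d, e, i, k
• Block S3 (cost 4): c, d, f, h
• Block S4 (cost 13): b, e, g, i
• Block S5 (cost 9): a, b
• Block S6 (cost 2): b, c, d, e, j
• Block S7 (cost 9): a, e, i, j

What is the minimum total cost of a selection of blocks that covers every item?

S1, S3, S6 together cover every item (S1 ∪ S3 ∪ S6 = {a, b, c, d, e, f, g, h, i, j, k}); total cost 3 + 4 + 2 = 9.
No covering selection has total cost below 9.

9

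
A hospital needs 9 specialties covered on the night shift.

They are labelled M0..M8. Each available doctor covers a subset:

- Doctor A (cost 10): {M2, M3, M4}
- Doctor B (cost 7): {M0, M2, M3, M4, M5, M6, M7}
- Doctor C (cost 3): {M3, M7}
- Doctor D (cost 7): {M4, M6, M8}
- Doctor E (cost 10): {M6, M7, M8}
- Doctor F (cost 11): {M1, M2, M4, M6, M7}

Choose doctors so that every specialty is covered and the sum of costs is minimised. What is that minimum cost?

25

B, D, F together cover every specialty (B ∪ D ∪ F = {M0, M1, M2, M3, M4, M5, M6, M7, M8}); total cost 7 + 7 + 11 = 25.
No covering selection has total cost below 25.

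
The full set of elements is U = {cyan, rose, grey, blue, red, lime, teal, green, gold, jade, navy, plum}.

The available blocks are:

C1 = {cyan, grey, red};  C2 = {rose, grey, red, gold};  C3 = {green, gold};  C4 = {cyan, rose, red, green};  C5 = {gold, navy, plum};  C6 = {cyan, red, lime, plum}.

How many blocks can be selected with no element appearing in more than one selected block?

C3, C6 are pairwise disjoint (C3={green,gold}; C6={cyan,red,lime,plum}).
Every remaining block overlaps one of these, and no 3 of the listed blocks are pairwise disjoint, so 2 is the maximum.

2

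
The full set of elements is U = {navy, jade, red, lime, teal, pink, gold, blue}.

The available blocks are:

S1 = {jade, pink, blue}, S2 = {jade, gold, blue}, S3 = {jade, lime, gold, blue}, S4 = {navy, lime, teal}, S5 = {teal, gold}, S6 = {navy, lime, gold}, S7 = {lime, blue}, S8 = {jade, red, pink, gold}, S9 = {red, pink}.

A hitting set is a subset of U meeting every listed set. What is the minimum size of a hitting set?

3

The 3 elements {lime, pink, gold} hit every block.
The blocks S2, S4, S9 are pairwise disjoint, so any hitting set needs a separate element for each — at least 3. Hence 3 is optimal.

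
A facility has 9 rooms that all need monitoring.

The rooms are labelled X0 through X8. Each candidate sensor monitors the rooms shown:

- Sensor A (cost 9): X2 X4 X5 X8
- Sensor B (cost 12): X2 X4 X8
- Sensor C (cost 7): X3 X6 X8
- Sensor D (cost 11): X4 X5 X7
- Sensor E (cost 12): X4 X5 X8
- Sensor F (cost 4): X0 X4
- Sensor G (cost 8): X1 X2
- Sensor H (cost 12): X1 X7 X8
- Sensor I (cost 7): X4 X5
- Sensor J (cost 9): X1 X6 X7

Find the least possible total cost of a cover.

29

A, C, F, J together cover every room (A ∪ C ∪ F ∪ J = {X0, X1, X2, X3, X4, X5, X6, X7, X8}); total cost 9 + 7 + 4 + 9 = 29.
The greedy pick F, C, G, D costs 30; no covering selection beats 29.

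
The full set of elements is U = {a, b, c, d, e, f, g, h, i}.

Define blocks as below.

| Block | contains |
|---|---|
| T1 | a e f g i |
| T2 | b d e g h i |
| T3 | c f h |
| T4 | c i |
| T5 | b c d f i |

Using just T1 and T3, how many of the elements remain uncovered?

2

Union of T1, T3 = {a, c, e, f, g, h, i}.
Not covered: b, d — 2 elements.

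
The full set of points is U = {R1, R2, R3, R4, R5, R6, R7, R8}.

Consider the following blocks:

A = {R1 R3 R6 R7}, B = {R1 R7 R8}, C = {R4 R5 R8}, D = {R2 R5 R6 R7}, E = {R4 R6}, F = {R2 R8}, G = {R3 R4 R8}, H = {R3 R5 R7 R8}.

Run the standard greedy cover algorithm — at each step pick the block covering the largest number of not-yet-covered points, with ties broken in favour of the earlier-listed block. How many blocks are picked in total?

Greedy: pick A (covers 4 new) → pick C (covers 3 new) → pick D (covers 1 new). Total picks: 3.

3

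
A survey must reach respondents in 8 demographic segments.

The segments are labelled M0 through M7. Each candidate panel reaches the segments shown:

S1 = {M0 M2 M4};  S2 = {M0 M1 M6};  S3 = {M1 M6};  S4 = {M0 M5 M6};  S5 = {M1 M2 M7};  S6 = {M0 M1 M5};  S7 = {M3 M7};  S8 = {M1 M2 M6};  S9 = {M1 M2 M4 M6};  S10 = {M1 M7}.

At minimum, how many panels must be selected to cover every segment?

3

S4 and S7 and S9 together: S4 ∪ S7 ∪ S9 = {M0, M1, M2, M3, M4, M5, M6, M7} — every segment is covered.
Only S7 contains M3, so S7 is forced; the remaining 6 segments need at least 2 more panels (each remaining panel adds at most 4) — so at least 3 panels are needed, and 3 is optimal.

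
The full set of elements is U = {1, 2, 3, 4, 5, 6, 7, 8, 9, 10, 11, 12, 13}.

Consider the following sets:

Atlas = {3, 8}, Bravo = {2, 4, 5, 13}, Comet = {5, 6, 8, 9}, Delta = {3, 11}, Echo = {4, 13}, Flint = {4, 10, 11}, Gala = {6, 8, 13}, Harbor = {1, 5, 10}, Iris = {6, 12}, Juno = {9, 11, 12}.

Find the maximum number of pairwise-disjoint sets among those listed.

4

Delta, Echo, Harbor, Iris are pairwise disjoint (Delta={3,11}; Echo={4,13}; Harbor={1,5,10}; Iris={6,12}).
Every remaining set overlaps one of these, and no 5 of the listed sets are pairwise disjoint, so 4 is the maximum.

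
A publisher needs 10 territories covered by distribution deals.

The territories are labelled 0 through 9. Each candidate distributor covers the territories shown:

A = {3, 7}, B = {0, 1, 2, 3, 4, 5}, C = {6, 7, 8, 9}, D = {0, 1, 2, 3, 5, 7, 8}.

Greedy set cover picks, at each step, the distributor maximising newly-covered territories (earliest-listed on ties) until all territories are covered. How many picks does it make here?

Greedy: pick D (covers 7 new) → pick C (covers 2 new) → pick B (covers 1 new). Total picks: 3.
(The true minimum cover uses only 2 distributors, so greedy is not optimal here.)

3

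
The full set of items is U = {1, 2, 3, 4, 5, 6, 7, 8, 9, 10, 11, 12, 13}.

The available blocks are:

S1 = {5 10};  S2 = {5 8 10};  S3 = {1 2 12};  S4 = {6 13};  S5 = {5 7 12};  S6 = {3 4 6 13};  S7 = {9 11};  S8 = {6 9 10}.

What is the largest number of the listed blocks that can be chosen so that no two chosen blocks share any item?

S2, S3, S4, S7 are pairwise disjoint (S2={5,8,10}; S3={1,2,12}; S4={6,13}; S7={9,11}).
Every remaining block overlaps one of these, and no 5 of the listed blocks are pairwise disjoint, so 4 is the maximum.

4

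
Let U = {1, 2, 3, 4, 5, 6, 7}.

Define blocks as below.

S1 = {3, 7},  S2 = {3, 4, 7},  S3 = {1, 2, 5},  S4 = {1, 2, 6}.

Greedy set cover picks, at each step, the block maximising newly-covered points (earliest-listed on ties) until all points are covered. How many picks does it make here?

Greedy: pick S2 (covers 3 new) → pick S3 (covers 3 new) → pick S4 (covers 1 new). Total picks: 3.

3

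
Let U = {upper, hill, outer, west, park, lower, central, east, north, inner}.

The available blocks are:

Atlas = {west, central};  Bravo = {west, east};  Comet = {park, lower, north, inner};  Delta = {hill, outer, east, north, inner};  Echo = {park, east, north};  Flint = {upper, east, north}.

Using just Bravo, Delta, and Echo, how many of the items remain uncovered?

Union of Bravo, Delta, Echo = {hill, outer, west, park, east, north, inner}.
Not covered: upper, lower, central — 3 items.

3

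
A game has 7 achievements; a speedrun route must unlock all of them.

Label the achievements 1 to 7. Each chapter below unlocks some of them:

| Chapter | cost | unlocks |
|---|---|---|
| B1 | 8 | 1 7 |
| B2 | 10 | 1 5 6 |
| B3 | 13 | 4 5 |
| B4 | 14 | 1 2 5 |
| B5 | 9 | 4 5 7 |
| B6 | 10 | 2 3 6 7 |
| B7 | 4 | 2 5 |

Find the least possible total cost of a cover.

27

B1, B5, B6 together cover every achievement (B1 ∪ B5 ∪ B6 = {1, 2, 3, 4, 5, 6, 7}); total cost 8 + 9 + 10 = 27.
The greedy pick B7, B6, B1, B5 costs 31; no covering selection beats 27.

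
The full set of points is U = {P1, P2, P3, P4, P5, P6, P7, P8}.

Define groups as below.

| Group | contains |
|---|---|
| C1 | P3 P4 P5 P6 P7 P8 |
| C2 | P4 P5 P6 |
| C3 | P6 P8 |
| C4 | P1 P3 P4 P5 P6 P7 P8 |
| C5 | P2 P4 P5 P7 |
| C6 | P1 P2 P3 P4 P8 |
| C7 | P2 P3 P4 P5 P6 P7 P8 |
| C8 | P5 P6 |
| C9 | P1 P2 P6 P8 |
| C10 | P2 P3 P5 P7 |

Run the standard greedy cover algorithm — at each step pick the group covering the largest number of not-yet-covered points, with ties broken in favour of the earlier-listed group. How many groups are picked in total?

2

Greedy: pick C4 (covers 7 new) → pick C5 (covers 1 new). Total picks: 2.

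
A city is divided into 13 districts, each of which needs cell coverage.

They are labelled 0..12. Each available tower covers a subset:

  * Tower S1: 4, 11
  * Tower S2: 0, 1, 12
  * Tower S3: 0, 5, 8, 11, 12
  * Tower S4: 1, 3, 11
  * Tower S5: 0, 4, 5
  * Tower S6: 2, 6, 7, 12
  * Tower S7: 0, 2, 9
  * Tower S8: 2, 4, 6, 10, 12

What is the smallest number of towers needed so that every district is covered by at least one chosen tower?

Take {S3, S4, S6, S7, S8}. Their union is {0, 1, 2, 3, 4, 5, 6, 7, 8, 9, 10, 11, 12}, which is all 13 districts.
No 4 of the 8 towers cover everything (all 70 combinations miss at least one district), so 5 is optimal.

5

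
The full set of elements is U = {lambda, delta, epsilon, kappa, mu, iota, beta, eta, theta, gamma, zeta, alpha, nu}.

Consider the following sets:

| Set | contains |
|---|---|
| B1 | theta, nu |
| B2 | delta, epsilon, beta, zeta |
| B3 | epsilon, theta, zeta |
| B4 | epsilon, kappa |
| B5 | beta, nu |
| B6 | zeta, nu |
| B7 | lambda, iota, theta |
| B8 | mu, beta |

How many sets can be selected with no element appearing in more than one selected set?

4

B4, B6, B7, B8 are pairwise disjoint (B4={epsilon,kappa}; B6={zeta,nu}; B7={lambda,iota,theta}; B8={mu,beta}).
Every remaining set overlaps one of these, and no 5 of the listed sets are pairwise disjoint, so 4 is the maximum.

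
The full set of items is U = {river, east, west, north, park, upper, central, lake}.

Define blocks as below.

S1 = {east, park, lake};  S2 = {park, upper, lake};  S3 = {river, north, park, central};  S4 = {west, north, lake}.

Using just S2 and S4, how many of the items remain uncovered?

Union of S2, S4 = {west, north, park, upper, lake}.
Not covered: river, east, central — 3 items.

3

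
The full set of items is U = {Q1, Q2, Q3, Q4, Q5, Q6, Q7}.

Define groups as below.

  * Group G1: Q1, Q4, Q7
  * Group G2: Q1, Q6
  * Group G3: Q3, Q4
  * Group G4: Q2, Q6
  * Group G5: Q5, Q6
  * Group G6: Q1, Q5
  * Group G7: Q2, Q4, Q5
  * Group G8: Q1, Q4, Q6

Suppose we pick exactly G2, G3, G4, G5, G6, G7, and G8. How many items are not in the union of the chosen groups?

Union of G2, G3, G4, G5, G6, G7, G8 = {Q1, Q2, Q3, Q4, Q5, Q6}.
Not covered: Q7 — 1 item.

1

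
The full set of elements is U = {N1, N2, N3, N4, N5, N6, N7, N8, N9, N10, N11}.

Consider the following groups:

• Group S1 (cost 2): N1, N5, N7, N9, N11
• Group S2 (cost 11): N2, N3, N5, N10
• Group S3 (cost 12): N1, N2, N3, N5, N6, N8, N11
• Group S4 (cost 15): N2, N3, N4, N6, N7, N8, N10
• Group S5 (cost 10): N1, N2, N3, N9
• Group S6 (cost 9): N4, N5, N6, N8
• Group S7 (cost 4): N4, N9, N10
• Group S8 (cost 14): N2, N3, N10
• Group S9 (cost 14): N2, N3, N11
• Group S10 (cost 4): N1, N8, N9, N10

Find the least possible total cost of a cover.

S1, S4 together cover every element (S1 ∪ S4 = {N1, N2, N3, N4, N5, N6, N7, N8, N9, N10, N11}); total cost 2 + 15 = 17.
The greedy pick S1, S7, S3 costs 18; no covering selection beats 17.

17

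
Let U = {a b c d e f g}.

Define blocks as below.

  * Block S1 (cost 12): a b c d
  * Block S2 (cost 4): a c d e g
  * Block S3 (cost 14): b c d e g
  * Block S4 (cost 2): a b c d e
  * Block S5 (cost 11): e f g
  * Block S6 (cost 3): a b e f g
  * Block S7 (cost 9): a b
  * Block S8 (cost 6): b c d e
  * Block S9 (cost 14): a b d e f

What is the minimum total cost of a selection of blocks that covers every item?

5

S4, S6 together cover every item (S4 ∪ S6 = {a, b, c, d, e, f, g}); total cost 2 + 3 = 5.
No covering selection has total cost below 5.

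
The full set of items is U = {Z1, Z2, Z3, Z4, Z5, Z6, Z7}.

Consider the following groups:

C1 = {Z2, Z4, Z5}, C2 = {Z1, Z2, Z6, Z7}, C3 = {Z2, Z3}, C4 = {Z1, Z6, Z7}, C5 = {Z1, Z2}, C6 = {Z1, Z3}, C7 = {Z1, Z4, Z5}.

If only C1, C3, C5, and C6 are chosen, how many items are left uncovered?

Union of C1, C3, C5, C6 = {Z1, Z2, Z3, Z4, Z5}.
Not covered: Z6, Z7 — 2 items.

2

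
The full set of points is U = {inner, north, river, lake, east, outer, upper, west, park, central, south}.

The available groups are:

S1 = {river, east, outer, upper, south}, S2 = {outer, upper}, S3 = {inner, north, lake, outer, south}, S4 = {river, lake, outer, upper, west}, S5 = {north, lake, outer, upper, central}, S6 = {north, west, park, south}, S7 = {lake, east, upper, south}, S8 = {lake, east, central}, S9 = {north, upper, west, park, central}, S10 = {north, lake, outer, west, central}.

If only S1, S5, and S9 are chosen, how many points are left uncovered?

1

Union of S1, S5, S9 = {north, river, lake, east, outer, upper, west, park, central, south}.
Not covered: inner — 1 point.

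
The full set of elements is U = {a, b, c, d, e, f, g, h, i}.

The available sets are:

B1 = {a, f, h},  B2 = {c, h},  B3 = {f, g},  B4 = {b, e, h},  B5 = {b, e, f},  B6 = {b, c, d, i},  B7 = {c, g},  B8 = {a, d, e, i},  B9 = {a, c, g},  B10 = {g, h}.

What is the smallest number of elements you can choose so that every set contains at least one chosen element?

4

T = {a, b, g, h} meets every set (each contains at least one member of T), and |T| = 4.
No choice of 3 elements meets every set, so 4 is the minimum.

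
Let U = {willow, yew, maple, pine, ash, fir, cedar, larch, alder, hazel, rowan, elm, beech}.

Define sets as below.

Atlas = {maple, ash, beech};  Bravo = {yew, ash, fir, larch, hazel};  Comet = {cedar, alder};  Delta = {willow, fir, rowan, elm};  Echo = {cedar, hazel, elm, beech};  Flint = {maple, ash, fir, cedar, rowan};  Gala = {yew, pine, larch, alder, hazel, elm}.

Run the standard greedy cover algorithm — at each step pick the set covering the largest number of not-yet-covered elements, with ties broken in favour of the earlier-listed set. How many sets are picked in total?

4

Greedy: pick Gala (covers 6 new) → pick Flint (covers 5 new) → pick Atlas (covers 1 new) → pick Delta (covers 1 new). Total picks: 4.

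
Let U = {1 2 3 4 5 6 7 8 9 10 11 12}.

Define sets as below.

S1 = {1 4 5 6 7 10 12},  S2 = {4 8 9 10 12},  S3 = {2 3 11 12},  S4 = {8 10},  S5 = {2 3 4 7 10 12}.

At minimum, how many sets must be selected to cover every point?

Take {S1, S2, S3}. Their union is {1, 2, 3, 4, 5, 6, 7, 8, 9, 10, 11, 12}, which is all 12 points.
Only S1 contains 1, so S1 is forced; the remaining 5 points need at least 2 more sets (each remaining set adds at most 3) — so at least 3 sets are needed, and 3 is optimal.

3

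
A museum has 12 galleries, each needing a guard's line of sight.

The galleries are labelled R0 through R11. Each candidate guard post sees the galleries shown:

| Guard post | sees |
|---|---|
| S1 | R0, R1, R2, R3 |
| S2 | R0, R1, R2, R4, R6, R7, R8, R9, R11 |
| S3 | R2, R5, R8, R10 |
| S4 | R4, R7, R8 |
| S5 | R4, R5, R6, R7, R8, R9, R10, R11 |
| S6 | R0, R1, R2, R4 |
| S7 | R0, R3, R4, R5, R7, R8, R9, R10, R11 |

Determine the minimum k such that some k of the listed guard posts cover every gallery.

S1 and S5 together: S1 ∪ S5 = {R0, R1, R2, R3, R4, R5, R6, R7, R8, R9, R10, R11} — every gallery is covered.
No single guard post has all 12 galleries (the largest, S2, has 9), so 2 is optimal.

2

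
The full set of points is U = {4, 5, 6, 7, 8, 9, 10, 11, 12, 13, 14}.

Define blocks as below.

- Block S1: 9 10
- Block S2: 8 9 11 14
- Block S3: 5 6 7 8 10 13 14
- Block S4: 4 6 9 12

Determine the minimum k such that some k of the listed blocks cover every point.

S2 and S3 and S4 together: S2 ∪ S3 ∪ S4 = {4, 5, 6, 7, 8, 9, 10, 11, 12, 13, 14} — every point is covered.
Only S4 contains 4, so S4 is forced; the remaining 7 points need at least 2 more blocks (each remaining block adds at most 6) — so at least 3 blocks are needed, and 3 is optimal.

3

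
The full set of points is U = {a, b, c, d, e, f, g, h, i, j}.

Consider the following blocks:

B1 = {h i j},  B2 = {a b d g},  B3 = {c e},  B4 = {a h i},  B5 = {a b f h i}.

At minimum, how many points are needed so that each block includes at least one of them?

Take T = {a, c, i}. Each listed block contains at least one of these, so T is a hitting set of size 3.
The blocks B1, B2, B3 are pairwise disjoint, so any hitting set needs a separate point for each — at least 3. Hence 3 is optimal.

3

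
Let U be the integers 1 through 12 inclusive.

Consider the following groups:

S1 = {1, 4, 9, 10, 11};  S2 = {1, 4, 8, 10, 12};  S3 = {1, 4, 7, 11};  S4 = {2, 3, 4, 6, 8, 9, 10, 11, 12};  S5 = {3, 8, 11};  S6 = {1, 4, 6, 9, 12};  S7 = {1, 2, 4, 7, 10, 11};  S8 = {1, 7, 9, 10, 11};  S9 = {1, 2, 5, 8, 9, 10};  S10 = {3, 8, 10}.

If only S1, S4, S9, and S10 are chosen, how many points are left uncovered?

1

Union of S1, S4, S9, S10 = {1, 2, 3, 4, 5, 6, 8, 9, 10, 11, 12}.
Not covered: 7 — 1 point.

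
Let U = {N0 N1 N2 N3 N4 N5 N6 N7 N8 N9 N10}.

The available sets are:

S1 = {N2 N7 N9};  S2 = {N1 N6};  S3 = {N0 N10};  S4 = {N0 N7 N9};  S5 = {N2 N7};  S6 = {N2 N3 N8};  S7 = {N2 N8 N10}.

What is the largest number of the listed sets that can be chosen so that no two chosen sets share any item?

S2, S4, S6 are pairwise disjoint (S2={N1,N6}; S4={N0,N7,N9}; S6={N2,N3,N8}).
Every remaining set overlaps one of these, and no 4 of the listed sets are pairwise disjoint, so 3 is the maximum.

3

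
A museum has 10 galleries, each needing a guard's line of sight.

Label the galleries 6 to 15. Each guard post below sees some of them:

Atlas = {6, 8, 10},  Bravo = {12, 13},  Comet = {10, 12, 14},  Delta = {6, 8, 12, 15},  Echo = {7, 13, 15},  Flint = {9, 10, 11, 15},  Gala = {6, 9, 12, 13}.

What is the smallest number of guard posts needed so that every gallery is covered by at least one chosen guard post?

4

Take {Atlas, Comet, Echo, Flint}. Their union is {6, 7, 8, 9, 10, 11, 12, 13, 14, 15}, which is all 10 galleries.
Only Echo contains 7, so Echo is forced; the remaining 7 galleries need at least 3 more guard posts (each remaining guard post adds at most 3) — so at least 4 guard posts are needed, and 4 is optimal.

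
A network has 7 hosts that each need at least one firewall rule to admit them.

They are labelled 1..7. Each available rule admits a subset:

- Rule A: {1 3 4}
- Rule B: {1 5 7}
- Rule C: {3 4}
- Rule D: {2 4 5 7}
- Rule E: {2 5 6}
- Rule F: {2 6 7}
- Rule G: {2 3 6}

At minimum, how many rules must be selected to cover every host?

3

A and B and E together: A ∪ B ∪ E = {1, 2, 3, 4, 5, 6, 7} — every host is covered.
No 2 of the 7 rules cover everything (all 21 combinations miss at least one host), so 3 is optimal.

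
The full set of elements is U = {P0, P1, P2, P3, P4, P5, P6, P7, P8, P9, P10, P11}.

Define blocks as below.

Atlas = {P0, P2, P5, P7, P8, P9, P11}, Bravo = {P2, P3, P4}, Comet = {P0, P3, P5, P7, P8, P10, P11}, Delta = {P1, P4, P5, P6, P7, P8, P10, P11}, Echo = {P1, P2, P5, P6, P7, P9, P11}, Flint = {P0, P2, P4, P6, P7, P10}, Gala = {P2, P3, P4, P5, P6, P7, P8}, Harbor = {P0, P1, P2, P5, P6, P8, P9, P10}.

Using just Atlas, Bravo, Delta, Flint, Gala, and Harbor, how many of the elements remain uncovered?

0

Union of Atlas, Bravo, Delta, Flint, Gala, Harbor = {P0, P1, P2, P3, P4, P5, P6, P7, P8, P9, P10, P11} — that's every element, so 0 are uncovered.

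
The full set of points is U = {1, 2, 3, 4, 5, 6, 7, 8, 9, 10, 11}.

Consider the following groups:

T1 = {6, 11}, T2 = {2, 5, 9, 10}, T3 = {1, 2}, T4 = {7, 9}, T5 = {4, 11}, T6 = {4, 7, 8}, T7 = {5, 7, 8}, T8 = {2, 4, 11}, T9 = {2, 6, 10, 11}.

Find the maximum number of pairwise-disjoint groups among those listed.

3

T3, T4, T5 are pairwise disjoint (T3={1,2}; T4={7,9}; T5={4,11}).
Every remaining group overlaps one of these, and no 4 of the listed groups are pairwise disjoint, so 3 is the maximum.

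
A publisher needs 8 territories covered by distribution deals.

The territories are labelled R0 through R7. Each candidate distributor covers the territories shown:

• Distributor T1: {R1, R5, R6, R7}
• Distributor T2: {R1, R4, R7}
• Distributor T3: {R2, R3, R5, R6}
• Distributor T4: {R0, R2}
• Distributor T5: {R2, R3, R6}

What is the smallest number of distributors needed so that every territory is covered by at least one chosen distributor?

T2 and T3 and T4 together: T2 ∪ T3 ∪ T4 = {R0, R1, R2, R3, R4, R5, R6, R7} — every territory is covered.
Only T4 contains R0, so T4 is forced; the remaining 6 territories need at least 2 more distributors (each remaining distributor adds at most 4) — so at least 3 distributors are needed, and 3 is optimal.

3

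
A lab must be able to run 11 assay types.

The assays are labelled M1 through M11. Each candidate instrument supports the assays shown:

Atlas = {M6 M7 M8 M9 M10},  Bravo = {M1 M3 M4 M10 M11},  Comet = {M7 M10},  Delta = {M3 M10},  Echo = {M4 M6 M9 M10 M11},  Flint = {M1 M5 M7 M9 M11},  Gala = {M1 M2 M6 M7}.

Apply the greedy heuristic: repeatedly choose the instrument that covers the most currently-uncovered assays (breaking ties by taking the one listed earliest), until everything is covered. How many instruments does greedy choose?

4

Greedy: pick Atlas (covers 5 new) → pick Bravo (covers 4 new) → pick Flint (covers 1 new) → pick Gala (covers 1 new). Total picks: 4.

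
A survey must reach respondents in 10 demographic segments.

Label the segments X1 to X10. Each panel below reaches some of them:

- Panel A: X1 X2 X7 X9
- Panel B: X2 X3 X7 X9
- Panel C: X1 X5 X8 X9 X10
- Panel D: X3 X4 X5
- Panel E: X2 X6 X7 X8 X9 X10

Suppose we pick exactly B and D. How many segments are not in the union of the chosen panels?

4

Union of B, D = {X2, X3, X4, X5, X7, X9}.
Not covered: X1, X6, X8, X10 — 4 segments.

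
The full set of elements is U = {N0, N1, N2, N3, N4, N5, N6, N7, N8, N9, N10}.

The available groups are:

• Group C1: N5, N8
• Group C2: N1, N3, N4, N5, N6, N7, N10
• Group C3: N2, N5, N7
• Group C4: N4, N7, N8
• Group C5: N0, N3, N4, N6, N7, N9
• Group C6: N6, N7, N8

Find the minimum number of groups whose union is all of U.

C1 and C2 and C3 and C5 together: C1 ∪ C2 ∪ C3 ∪ C5 = {N0, N1, N2, N3, N4, N5, N6, N7, N8, N9, N10} — every element is covered.
No 3 of the 6 groups cover everything (all 20 combinations miss at least one element), so 4 is optimal.

4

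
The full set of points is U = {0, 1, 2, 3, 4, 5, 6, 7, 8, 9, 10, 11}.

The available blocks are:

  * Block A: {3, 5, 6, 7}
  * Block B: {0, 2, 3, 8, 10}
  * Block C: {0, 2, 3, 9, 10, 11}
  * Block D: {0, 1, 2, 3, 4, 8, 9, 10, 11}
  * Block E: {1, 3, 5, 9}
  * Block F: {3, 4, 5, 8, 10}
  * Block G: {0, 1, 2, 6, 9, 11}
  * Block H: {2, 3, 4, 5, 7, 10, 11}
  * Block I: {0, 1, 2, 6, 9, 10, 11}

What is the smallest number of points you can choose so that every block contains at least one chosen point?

2

The 2 points {3, 9} hit every block.
The blocks F, G are pairwise disjoint, so any hitting set needs a separate point for each — at least 2. Hence 2 is optimal.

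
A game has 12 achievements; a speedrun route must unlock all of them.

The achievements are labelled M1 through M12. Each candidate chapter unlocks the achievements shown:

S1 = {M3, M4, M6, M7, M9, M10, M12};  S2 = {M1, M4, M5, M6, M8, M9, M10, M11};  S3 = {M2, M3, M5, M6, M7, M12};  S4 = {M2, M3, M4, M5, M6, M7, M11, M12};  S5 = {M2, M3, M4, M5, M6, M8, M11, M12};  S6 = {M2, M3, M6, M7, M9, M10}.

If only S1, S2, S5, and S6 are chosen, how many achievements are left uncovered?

0

Union of S1, S2, S5, S6 = {M1, M2, M3, M4, M5, M6, M7, M8, M9, M10, M11, M12} — that's every achievement, so 0 are uncovered.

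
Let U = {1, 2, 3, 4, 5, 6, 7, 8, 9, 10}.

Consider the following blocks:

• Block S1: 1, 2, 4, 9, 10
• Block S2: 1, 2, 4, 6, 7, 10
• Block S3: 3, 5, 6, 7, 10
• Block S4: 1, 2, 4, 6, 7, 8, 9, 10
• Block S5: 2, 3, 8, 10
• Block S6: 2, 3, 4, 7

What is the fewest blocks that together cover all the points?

2

S3 and S4 together: S3 ∪ S4 = {1, 2, 3, 4, 5, 6, 7, 8, 9, 10} — every point is covered.
No single block has all 10 points (the largest, S4, has 8), so 2 is optimal.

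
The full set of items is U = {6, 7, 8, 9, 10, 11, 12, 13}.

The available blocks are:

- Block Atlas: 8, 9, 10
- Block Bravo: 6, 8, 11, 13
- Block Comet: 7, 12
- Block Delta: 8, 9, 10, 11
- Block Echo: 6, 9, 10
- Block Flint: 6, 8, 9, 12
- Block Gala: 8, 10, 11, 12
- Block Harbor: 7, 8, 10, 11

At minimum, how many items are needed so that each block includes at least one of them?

3

H = {10, 11, 12} meets every block (each contains at least one member of H), and |H| = 3.
No choice of 2 items meets every block, so 3 is the minimum.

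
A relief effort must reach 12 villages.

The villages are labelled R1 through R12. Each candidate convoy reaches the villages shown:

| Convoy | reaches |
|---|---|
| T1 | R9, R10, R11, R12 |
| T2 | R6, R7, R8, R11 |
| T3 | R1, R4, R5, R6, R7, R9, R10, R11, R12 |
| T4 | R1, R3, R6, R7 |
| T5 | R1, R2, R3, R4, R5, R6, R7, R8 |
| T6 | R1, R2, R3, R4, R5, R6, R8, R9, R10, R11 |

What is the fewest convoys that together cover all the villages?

T3 and T5 together: T3 ∪ T5 = {R1, R2, R3, R4, R5, R6, R7, R8, R9, R10, R11, R12} — every village is covered.
No single convoy has all 12 villages (the largest, T6, has 10), so 2 is optimal.

2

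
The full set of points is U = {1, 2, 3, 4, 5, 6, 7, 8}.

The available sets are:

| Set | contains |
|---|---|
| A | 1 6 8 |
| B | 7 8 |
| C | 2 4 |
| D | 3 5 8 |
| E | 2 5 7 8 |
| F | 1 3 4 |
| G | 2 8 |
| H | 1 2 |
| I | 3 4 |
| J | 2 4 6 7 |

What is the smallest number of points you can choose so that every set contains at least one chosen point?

Take T = {2, 4, 8}. Each listed set contains at least one of these, so T is a hitting set of size 3.
The sets B, H, I are pairwise disjoint, so any hitting set needs a separate point for each — at least 3. Hence 3 is optimal.

3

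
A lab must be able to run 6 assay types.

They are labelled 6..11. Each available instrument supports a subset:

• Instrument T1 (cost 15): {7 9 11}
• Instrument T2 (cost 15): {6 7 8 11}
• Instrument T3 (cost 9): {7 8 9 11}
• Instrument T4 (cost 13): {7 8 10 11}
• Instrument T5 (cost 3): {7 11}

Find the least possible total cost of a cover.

T2, T3, T4 together cover every assay (T2 ∪ T3 ∪ T4 = {6, 7, 8, 9, 10, 11}); total cost 15 + 9 + 13 = 37.
The greedy pick T5, T3, T4, T2 costs 40; no covering selection beats 37.

37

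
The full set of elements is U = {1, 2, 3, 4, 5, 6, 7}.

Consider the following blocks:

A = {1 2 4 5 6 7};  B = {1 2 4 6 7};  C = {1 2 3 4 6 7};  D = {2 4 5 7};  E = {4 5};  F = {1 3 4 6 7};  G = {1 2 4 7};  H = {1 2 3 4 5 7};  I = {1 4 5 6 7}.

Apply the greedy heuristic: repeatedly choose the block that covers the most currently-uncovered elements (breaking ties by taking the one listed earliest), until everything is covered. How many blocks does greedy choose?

2

Greedy: pick A (covers 6 new) → pick C (covers 1 new). Total picks: 2.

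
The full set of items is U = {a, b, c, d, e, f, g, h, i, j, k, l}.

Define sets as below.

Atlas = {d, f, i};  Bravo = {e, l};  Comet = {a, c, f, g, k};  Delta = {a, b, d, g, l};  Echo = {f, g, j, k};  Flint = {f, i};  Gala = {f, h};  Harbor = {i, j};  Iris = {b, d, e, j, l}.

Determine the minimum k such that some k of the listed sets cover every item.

4

Take {Comet, Flint, Gala, Iris}. Their union is {a, b, c, d, e, f, g, h, i, j, k, l}, which is all 12 items.
No 3 of the 9 sets cover everything (all 84 combinations miss at least one item), so 4 is optimal.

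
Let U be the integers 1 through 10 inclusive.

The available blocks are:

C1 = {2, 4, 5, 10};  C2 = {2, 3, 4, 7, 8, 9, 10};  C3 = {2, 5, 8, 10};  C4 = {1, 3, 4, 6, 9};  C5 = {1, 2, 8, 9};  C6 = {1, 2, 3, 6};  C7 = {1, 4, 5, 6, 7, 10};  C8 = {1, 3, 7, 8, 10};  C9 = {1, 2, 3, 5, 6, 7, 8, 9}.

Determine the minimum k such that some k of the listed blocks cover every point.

C1 and C9 cover everything between them: the union {1, 2, 3, 4, 5, 6, 7, 8, 9, 10} is all of U.
No single block has all 10 points (the largest, C9, has 8), so 2 is optimal.

2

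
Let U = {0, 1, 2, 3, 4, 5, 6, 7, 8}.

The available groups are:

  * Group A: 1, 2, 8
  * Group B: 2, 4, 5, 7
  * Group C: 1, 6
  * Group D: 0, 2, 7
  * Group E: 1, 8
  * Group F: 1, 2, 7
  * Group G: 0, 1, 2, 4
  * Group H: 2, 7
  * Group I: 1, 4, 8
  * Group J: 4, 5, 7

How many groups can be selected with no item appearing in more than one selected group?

2

H, I are pairwise disjoint (H={2,7}; I={1,4,8}).
Every remaining group overlaps one of these, and no 3 of the listed groups are pairwise disjoint, so 2 is the maximum.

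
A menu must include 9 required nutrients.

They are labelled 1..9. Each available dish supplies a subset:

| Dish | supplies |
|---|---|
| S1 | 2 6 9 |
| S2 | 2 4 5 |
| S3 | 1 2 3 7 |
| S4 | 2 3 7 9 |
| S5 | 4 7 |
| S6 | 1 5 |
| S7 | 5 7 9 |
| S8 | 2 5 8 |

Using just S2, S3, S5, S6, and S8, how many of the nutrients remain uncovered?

2

Union of S2, S3, S5, S6, S8 = {1, 2, 3, 4, 5, 7, 8}.
Not covered: 6, 9 — 2 nutrients.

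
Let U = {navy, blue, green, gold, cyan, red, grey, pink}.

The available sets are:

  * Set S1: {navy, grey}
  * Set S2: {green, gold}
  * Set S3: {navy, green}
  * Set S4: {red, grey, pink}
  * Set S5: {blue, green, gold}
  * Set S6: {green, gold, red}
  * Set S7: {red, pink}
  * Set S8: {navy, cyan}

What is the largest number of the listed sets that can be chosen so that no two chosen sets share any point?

3

S1, S2, S7 are pairwise disjoint (S1={navy,grey}; S2={green,gold}; S7={red,pink}).
Every remaining set overlaps one of these, and no 4 of the listed sets are pairwise disjoint, so 3 is the maximum.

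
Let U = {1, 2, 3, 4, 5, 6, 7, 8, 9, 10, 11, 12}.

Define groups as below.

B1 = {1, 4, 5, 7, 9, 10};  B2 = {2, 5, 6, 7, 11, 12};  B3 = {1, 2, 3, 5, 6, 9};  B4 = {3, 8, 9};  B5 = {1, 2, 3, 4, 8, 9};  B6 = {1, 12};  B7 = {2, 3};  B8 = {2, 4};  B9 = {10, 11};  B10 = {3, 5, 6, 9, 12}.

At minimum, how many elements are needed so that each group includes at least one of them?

4

The 4 elements {2, 3, 10, 12} hit every group.
The groups B4, B6, B8, B9 are pairwise disjoint, so any hitting set needs a separate element for each — at least 4. Hence 4 is optimal.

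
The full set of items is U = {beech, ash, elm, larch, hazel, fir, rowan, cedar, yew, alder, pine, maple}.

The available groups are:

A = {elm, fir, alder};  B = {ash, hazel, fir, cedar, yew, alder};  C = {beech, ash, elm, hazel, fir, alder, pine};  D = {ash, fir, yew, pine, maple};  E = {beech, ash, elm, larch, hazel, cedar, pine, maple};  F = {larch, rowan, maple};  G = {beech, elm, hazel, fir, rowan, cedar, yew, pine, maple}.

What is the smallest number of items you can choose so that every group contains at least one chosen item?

The 2 items {larch, fir} hit every group.
The groups C, F are pairwise disjoint, so any hitting set needs a separate item for each — at least 2. Hence 2 is optimal.

2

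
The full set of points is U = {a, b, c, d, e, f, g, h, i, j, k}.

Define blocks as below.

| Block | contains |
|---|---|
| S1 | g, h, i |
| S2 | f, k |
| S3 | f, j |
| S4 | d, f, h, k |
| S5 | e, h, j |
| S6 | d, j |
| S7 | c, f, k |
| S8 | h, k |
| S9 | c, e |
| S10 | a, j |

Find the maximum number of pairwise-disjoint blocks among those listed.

4

S1, S2, S9, S10 are pairwise disjoint (S1={g,h,i}; S2={f,k}; S9={c,e}; S10={a,j}).
Every remaining block overlaps one of these, and no 5 of the listed blocks are pairwise disjoint, so 4 is the maximum.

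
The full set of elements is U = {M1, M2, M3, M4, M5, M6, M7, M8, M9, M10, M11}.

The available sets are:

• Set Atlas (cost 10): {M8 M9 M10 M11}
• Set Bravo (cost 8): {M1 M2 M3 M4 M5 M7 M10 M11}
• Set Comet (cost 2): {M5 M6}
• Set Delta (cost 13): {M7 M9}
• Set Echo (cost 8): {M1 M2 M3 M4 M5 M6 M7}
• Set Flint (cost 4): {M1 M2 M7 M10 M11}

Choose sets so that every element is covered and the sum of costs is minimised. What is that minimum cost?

18

Atlas, Echo together cover every element (Atlas ∪ Echo = {M1, M2, M3, M4, M5, M6, M7, M8, M9, M10, M11}); total cost 10 + 8 = 18.
The greedy pick Flint, Comet, Bravo, Atlas costs 24; no covering selection beats 18.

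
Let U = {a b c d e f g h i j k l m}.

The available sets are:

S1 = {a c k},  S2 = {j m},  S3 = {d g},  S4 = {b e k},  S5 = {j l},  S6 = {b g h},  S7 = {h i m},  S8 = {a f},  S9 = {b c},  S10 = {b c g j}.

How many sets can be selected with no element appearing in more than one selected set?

5

S3, S4, S5, S7, S8 are pairwise disjoint (S3={d,g}; S4={b,e,k}; S5={j,l}; S7={h,i,m}; S8={a,f}).
Every remaining set overlaps one of these, and no 6 of the listed sets are pairwise disjoint, so 5 is the maximum.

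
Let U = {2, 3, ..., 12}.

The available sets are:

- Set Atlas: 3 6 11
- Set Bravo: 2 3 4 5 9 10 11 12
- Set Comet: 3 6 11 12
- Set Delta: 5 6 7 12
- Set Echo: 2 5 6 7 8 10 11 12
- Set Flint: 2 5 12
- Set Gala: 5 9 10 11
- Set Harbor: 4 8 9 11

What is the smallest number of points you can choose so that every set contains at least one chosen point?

The 2 points {11, 12} hit every set.
The sets Flint, Harbor are pairwise disjoint, so any hitting set needs a separate point for each — at least 2. Hence 2 is optimal.

2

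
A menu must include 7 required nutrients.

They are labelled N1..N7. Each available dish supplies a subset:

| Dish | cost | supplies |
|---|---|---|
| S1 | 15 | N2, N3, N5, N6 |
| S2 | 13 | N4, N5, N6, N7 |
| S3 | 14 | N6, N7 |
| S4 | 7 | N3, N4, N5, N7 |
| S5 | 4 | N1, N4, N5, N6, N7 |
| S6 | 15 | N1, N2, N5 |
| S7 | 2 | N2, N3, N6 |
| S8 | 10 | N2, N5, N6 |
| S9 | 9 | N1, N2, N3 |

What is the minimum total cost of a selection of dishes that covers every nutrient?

S5, S7 together cover every nutrient (S5 ∪ S7 = {N1, N2, N3, N4, N5, N6, N7}); total cost 4 + 2 = 6.
No covering selection has total cost below 6.

6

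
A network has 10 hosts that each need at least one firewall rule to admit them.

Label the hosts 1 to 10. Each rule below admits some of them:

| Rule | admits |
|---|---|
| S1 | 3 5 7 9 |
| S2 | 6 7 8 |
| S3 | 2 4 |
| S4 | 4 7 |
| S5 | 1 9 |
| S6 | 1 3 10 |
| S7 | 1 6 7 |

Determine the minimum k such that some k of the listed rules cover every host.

4

S1 and S2 and S3 and S6 together: S1 ∪ S2 ∪ S3 ∪ S6 = {1, 2, 3, 4, 5, 6, 7, 8, 9, 10} — every host is covered.
Only S1 contains 5, so S1 is forced; the remaining 6 hosts need at least 3 more rules (each remaining rule adds at most 2) — so at least 4 rules are needed, and 4 is optimal.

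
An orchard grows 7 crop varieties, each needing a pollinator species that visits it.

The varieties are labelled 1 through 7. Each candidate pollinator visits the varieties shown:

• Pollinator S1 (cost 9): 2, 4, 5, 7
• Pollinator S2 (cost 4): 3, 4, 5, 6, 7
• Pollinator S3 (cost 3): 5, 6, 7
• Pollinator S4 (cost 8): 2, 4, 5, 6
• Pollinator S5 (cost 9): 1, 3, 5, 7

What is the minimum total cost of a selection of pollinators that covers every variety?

S4, S5 together cover every variety (S4 ∪ S5 = {1, 2, 3, 4, 5, 6, 7}); total cost 8 + 9 = 17.
The greedy pick S2, S4, S5 costs 21; no covering selection beats 17.

17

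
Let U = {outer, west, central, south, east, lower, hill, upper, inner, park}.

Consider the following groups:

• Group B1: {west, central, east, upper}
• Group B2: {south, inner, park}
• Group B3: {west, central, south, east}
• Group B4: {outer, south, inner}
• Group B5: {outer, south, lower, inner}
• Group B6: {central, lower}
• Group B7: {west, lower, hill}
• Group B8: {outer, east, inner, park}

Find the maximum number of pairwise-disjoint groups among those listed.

B1, B5 are pairwise disjoint (B1={west,central,east,upper}; B5={outer,south,lower,inner}).
Every remaining group overlaps one of these, and no 3 of the listed groups are pairwise disjoint, so 2 is the maximum.

2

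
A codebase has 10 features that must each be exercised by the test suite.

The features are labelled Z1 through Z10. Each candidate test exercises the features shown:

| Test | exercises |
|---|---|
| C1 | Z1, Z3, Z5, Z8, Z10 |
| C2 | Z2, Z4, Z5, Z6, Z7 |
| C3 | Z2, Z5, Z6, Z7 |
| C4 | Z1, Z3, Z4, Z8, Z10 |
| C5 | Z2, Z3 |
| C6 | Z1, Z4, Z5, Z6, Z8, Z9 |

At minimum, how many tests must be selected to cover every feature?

Take {C1, C3, C6}. Their union is {Z1, Z2, Z3, Z4, Z5, Z6, Z7, Z8, Z9, Z10}, which is all 10 features.
Only C6 contains Z9, so C6 is forced; the remaining 4 features need at least 2 more tests (each remaining test adds at most 2) — so at least 3 tests are needed, and 3 is optimal.

3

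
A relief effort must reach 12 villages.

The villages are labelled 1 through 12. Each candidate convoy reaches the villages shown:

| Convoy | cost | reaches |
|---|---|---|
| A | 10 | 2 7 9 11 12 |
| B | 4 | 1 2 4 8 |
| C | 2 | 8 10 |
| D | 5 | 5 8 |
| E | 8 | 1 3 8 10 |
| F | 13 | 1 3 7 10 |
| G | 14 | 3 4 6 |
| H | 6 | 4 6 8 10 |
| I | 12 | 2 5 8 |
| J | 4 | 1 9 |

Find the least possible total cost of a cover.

A, D, E, H together cover every village (A ∪ D ∪ E ∪ H = {1, 2, 3, 4, 5, 6, 7, 8, 9, 10, 11, 12}); total cost 10 + 5 + 8 + 6 = 29.
The greedy pick B, C, A, D, H, E costs 35; no covering selection beats 29.

29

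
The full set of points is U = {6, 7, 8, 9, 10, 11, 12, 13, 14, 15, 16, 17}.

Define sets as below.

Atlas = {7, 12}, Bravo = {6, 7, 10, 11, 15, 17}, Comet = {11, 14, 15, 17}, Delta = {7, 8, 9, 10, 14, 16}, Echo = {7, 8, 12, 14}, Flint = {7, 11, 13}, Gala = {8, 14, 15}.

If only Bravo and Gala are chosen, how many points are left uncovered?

4

Union of Bravo, Gala = {6, 7, 8, 10, 11, 14, 15, 17}.
Not covered: 9, 12, 13, 16 — 4 points.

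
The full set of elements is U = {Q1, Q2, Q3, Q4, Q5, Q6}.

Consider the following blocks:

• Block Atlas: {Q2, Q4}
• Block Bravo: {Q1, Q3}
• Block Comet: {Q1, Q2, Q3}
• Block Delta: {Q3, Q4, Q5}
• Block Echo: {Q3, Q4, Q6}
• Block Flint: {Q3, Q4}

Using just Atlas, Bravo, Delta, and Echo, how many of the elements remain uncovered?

0

Union of Atlas, Bravo, Delta, Echo = {Q1, Q2, Q3, Q4, Q5, Q6} — that's every element, so 0 are uncovered.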